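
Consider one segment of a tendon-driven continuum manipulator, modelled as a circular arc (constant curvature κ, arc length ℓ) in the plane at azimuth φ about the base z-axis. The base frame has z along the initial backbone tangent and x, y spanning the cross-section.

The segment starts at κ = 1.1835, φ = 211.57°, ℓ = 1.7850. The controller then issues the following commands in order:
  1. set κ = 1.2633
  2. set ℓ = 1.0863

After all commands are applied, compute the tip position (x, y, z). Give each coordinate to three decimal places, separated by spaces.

initial: κ=1.1835, φ=211.57°, ℓ=1.7850
cmd 1: set κ=1.2633 → (κ,φ,ℓ)=(1.2633,211.57°,1.7850) → tip=(-1.1007,-0.6764,0.6134)
cmd 2: set ℓ=1.0863 → (κ,φ,ℓ)=(1.2633,211.57°,1.0863) → tip=(-0.5414,-0.3327,0.7760)

-0.541 -0.333 0.776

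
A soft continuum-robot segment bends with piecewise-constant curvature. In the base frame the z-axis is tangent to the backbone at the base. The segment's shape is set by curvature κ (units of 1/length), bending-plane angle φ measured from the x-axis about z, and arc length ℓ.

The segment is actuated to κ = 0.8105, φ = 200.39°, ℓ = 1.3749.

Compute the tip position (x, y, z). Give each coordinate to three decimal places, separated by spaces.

-0.647 -0.240 1.107

θ = κ·ℓ = 0.8105 × 1.3749 = 1.11436 rad
ρ = (1 − cos θ)/κ = (1 − 0.44076)/0.8105 = 0.69000
z = sin θ / κ = 0.89763/0.8105 = 1.10750
x = ρ cos φ = 0.69000 × cos(200.39°) = -0.64677
y = ρ sin φ = 0.69000 × sin(200.39°) = -0.24040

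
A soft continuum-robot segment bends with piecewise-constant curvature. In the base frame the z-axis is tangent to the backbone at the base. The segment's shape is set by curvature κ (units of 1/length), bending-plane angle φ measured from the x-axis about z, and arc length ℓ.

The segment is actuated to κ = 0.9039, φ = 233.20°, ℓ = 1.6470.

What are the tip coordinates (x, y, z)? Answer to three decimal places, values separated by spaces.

θ = κ·ℓ = 0.9039 × 1.6470 = 1.48872 rad
ρ = (1 − cos θ)/κ = (1 − 0.08198)/0.9039 = 1.01562
z = sin θ / κ = 0.99663/0.9039 = 1.10259
x = ρ cos φ = 1.01562 × cos(233.20°) = -0.60838
y = ρ sin φ = 1.01562 × sin(233.20°) = -0.81324

-0.608 -0.813 1.103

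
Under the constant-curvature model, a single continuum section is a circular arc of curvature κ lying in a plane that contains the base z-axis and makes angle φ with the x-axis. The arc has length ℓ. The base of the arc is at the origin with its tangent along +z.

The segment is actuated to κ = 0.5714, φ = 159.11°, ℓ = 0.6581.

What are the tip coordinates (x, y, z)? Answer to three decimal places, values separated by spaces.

-0.114 0.044 0.643

θ = κ·ℓ = 0.5714 × 0.6581 = 0.37604 rad
ρ = (1 − cos θ)/κ = (1 − 0.93013)/0.5714 = 0.12228
z = sin θ / κ = 0.36724/0.5714 = 0.64270
x = ρ cos φ = 0.12228 × cos(159.11°) = -0.11425
y = ρ sin φ = 0.12228 × sin(159.11°) = 0.04360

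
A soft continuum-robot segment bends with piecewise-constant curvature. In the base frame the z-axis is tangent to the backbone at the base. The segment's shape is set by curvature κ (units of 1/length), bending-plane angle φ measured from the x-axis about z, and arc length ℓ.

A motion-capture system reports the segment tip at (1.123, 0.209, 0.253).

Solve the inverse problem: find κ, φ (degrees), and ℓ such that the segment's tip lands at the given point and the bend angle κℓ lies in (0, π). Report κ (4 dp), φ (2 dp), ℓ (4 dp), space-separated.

ρ = √(x²+y²) = √(1.123² + 0.209²) = 1.14228
φ = atan2(y, x) mod 360° = atan2(0.209, 1.123) = 10.5426°
|p|² = ρ² + z² = 1.14228² + 0.253² = 1.36882
κ = 2ρ / |p|² = 2×1.14228 / 1.36882 = 1.66900
θ = 2·atan2(ρ, z) = 2·atan2(1.14228, 0.253) = 2.70566 rad
ℓ = θ/κ = 2.70566/1.66900 = 1.62112

1.6690 10.54 1.6211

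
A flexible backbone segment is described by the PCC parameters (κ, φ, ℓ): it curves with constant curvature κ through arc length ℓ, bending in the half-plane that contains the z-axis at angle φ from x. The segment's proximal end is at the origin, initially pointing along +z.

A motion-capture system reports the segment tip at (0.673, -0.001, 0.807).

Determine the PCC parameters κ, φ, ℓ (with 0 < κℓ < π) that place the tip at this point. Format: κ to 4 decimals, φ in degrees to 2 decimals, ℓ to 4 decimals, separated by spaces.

ρ = √(x²+y²) = √(0.673² + -0.001²) = 0.67300
φ = atan2(y, x) mod 360° = atan2(-0.001, 0.673) = 359.9149°
|p|² = ρ² + z² = 0.67300² + 0.807² = 1.10418
κ = 2ρ / |p|² = 2×0.67300 / 1.10418 = 1.21901
θ = 2·atan2(ρ, z) = 2·atan2(0.67300, 0.807) = 1.39021 rad
ℓ = θ/κ = 1.39021/1.21901 = 1.14044

1.2190 359.91 1.1404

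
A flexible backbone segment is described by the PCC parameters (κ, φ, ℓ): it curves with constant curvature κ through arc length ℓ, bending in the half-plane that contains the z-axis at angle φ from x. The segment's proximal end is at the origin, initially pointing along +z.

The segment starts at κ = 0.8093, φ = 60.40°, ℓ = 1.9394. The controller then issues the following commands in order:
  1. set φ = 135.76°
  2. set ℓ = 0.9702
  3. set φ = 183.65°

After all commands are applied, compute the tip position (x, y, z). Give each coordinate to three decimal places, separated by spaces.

-0.361 -0.023 0.874

initial: κ=0.8093, φ=60.40°, ℓ=1.9394
cmd 1: set φ=135.76° → (κ,φ,ℓ)=(0.8093,135.76°,1.9394) → tip=(-0.8841,0.8610,1.2356)
cmd 2: set ℓ=0.9702 → (κ,φ,ℓ)=(0.8093,135.76°,0.9702) → tip=(-0.2591,0.2524,0.8735)
cmd 3: set φ=183.65° → (κ,φ,ℓ)=(0.8093,183.65°,0.9702) → tip=(-0.3610,-0.0230,0.8735)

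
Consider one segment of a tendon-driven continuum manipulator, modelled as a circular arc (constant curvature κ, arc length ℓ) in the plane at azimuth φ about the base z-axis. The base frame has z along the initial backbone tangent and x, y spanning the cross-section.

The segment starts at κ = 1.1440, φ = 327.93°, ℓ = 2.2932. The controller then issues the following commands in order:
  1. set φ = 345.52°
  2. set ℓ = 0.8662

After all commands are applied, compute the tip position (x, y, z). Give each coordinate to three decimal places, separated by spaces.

0.383 -0.099 0.731

initial: κ=1.1440, φ=327.93°, ℓ=2.2932
cmd 1: set φ=345.52° → (κ,φ,ℓ)=(1.1440,345.52°,2.2932) → tip=(1.5816,-0.4084,0.4329)
cmd 2: set ℓ=0.8662 → (κ,φ,ℓ)=(1.1440,345.52°,0.8662) → tip=(0.3826,-0.0988,0.7312)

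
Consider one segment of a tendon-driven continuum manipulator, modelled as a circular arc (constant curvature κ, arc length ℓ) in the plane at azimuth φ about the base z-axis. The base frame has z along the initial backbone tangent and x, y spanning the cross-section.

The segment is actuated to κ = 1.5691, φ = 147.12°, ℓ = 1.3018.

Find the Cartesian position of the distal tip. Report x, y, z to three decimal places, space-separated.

-0.778 0.503 0.568

θ = κ·ℓ = 1.5691 × 1.3018 = 2.04265 rad
ρ = (1 − cos θ)/κ = (1 − -0.45454)/1.5691 = 0.92699
z = sin θ / κ = 0.89073/1.5691 = 0.56767
x = ρ cos φ = 0.92699 × cos(147.12°) = -0.77850
y = ρ sin φ = 0.92699 × sin(147.12°) = 0.50325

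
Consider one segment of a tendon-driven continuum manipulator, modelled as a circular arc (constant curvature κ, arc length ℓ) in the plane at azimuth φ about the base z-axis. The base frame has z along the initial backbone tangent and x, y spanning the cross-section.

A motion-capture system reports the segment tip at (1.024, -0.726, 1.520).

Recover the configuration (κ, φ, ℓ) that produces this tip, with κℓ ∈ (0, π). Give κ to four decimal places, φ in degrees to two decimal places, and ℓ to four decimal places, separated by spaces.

0.6460 324.66 2.1370

ρ = √(x²+y²) = √(1.024² + -0.726²) = 1.25525
φ = atan2(y, x) mod 360° = atan2(-0.726, 1.024) = 324.6640°
|p|² = ρ² + z² = 1.25525² + 1.520² = 3.88605
κ = 2ρ / |p|² = 2×1.25525 / 3.88605 = 0.64603
θ = 2·atan2(ρ, z) = 2·atan2(1.25525, 1.520) = 1.38058 rad
ℓ = θ/κ = 1.38058/0.64603 = 2.13702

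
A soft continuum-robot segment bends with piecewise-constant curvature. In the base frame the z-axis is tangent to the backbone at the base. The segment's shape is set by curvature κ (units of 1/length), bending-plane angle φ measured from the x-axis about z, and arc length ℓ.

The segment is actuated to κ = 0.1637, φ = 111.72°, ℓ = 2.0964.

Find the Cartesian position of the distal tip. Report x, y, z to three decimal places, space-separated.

-0.132 0.331 2.055

θ = κ·ℓ = 0.1637 × 2.0964 = 0.34318 rad
ρ = (1 − cos θ)/κ = (1 − 0.94169)/0.1637 = 0.35621
z = sin θ / κ = 0.33648/0.1637 = 2.05549
x = ρ cos φ = 0.35621 × cos(111.72°) = -0.13182
y = ρ sin φ = 0.35621 × sin(111.72°) = 0.33092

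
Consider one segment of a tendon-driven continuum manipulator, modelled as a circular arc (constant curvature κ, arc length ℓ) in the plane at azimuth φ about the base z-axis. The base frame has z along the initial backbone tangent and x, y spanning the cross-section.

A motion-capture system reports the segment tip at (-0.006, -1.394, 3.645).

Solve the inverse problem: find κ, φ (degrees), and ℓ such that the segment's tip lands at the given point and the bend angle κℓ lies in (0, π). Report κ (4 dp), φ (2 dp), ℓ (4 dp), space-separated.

0.1831 269.75 3.9906

ρ = √(x²+y²) = √(-0.006² + -1.394²) = 1.39401
φ = atan2(y, x) mod 360° = atan2(-1.394, -0.006) = 269.7534°
|p|² = ρ² + z² = 1.39401² + 3.645² = 15.22930
κ = 2ρ / |p|² = 2×1.39401 / 15.22930 = 0.18307
θ = 2·atan2(ρ, z) = 2·atan2(1.39401, 3.645) = 0.73056 rad
ℓ = θ/κ = 0.73056/0.18307 = 3.99063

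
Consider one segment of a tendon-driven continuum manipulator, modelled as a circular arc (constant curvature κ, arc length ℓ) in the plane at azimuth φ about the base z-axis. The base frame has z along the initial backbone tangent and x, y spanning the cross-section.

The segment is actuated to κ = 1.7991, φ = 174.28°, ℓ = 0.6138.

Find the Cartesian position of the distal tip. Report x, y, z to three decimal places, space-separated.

θ = κ·ℓ = 1.7991 × 0.6138 = 1.10429 rad
ρ = (1 − cos θ)/κ = (1 − 0.44977)/1.7991 = 0.30584
z = sin θ / κ = 0.89314/1.7991 = 0.49644
x = ρ cos φ = 0.30584 × cos(174.28°) = -0.30431
y = ρ sin φ = 0.30584 × sin(174.28°) = 0.03048

-0.304 0.030 0.496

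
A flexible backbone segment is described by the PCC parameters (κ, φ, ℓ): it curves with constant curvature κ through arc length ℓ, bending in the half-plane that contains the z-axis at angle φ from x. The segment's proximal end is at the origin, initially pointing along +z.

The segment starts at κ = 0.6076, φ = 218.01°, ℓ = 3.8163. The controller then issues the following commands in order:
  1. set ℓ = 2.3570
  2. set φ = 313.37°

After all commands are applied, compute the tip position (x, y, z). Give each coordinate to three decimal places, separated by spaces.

0.974 -1.031 1.630

initial: κ=0.6076, φ=218.01°, ℓ=3.8163
cmd 1: set ℓ=2.3570 → (κ,φ,ℓ)=(0.6076,218.01°,2.3570) → tip=(-1.1175,-0.8734,1.6300)
cmd 2: set φ=313.37° → (κ,φ,ℓ)=(0.6076,313.37°,2.3570) → tip=(0.9740,-1.0310,1.6300)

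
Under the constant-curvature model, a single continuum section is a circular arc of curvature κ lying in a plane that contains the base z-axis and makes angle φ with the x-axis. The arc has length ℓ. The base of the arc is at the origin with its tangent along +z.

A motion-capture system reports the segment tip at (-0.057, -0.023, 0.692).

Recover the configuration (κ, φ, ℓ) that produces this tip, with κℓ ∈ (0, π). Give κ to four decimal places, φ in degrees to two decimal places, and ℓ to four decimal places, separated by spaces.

ρ = √(x²+y²) = √(-0.057² + -0.023²) = 0.06147
φ = atan2(y, x) mod 360° = atan2(-0.023, -0.057) = 201.9745°
|p|² = ρ² + z² = 0.06147² + 0.692² = 0.48264
κ = 2ρ / |p|² = 2×0.06147 / 0.48264 = 0.25470
θ = 2·atan2(ρ, z) = 2·atan2(0.06147, 0.692) = 0.17718 rad
ℓ = θ/κ = 0.17718/0.25470 = 0.69563

0.2547 201.97 0.6956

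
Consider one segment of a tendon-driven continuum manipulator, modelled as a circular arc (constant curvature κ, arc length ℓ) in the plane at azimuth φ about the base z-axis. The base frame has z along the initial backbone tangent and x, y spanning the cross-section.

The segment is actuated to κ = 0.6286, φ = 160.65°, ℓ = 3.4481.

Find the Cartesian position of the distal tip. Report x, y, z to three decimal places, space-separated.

θ = κ·ℓ = 0.6286 × 3.4481 = 2.16748 rad
ρ = (1 − cos θ)/κ = (1 − -0.56190)/0.6286 = 2.48473
z = sin θ / κ = 0.82721/0.6286 = 1.31595
x = ρ cos φ = 2.48473 × cos(160.65°) = -2.34437
y = ρ sin φ = 2.48473 × sin(160.65°) = 0.82328

-2.344 0.823 1.316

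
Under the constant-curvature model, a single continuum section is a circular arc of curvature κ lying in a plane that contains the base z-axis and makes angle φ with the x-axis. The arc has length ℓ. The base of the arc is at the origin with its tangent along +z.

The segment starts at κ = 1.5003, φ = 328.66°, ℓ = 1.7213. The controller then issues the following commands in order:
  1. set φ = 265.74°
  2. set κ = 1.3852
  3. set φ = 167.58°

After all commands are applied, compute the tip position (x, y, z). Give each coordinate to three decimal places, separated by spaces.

initial: κ=1.5003, φ=328.66°, ℓ=1.7213
cmd 1: set φ=265.74° → (κ,φ,ℓ)=(1.5003,265.74°,1.7213) → tip=(-0.0915,-1.2282,0.3536)
cmd 2: set κ=1.3852 → (κ,φ,ℓ)=(1.3852,265.74°,1.7213) → tip=(-0.0926,-1.2431,0.4959)
cmd 3: set φ=167.58° → (κ,φ,ℓ)=(1.3852,167.58°,1.7213) → tip=(-1.2174,0.2681,0.4959)

-1.217 0.268 0.496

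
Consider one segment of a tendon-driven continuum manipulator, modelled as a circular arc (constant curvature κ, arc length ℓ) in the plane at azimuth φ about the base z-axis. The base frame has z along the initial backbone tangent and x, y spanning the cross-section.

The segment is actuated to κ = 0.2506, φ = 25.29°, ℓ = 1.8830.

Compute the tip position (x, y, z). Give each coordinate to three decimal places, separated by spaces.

θ = κ·ℓ = 0.2506 × 1.8830 = 0.47188 rad
ρ = (1 − cos θ)/κ = (1 − 0.89072)/0.2506 = 0.43609
z = sin θ / κ = 0.45456/0.2506 = 1.81389
x = ρ cos φ = 0.43609 × cos(25.29°) = 0.39430
y = ρ sin φ = 0.43609 × sin(25.29°) = 0.18630

0.394 0.186 1.814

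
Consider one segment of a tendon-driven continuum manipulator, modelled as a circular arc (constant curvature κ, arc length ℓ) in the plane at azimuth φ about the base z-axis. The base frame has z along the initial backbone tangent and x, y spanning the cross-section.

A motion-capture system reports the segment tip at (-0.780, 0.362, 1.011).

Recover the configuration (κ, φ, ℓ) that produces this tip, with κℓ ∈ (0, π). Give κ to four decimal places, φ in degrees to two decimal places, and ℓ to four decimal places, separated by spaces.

0.9763 155.10 1.4438

ρ = √(x²+y²) = √(-0.780² + 0.362²) = 0.85991
φ = atan2(y, x) mod 360° = atan2(0.362, -0.780) = 155.1039°
|p|² = ρ² + z² = 0.85991² + 1.011² = 1.76157
κ = 2ρ / |p|² = 2×0.85991 / 1.76157 = 0.97630
θ = 2·atan2(ρ, z) = 2·atan2(0.85991, 1.011) = 1.40963 rad
ℓ = θ/κ = 1.40963/0.97630 = 1.44385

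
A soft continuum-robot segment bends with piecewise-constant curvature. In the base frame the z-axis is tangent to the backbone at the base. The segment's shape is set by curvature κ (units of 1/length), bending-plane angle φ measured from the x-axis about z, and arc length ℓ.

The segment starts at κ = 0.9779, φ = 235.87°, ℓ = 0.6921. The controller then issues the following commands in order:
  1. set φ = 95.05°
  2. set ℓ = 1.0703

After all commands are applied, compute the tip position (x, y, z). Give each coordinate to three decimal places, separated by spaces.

initial: κ=0.9779, φ=235.87°, ℓ=0.6921
cmd 1: set φ=95.05° → (κ,φ,ℓ)=(0.9779,95.05°,0.6921) → tip=(-0.0198,0.2245,0.6405)
cmd 2: set ℓ=1.0703 → (κ,φ,ℓ)=(0.9779,95.05°,1.0703) → tip=(-0.0450,0.5088,0.8853)

-0.045 0.509 0.885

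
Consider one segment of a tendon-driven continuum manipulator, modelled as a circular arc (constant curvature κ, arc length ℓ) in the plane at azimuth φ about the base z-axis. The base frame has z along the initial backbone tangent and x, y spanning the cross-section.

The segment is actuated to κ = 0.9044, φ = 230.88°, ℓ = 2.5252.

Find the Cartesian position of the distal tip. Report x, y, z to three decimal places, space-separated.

θ = κ·ℓ = 0.9044 × 2.5252 = 2.28379 rad
ρ = (1 − cos θ)/κ = (1 − -0.65410)/0.9044 = 1.82895
z = sin θ / κ = 0.75641/0.9044 = 0.83636
x = ρ cos φ = 1.82895 × cos(230.88°) = -1.15397
y = ρ sin φ = 1.82895 × sin(230.88°) = -1.41895

-1.154 -1.419 0.836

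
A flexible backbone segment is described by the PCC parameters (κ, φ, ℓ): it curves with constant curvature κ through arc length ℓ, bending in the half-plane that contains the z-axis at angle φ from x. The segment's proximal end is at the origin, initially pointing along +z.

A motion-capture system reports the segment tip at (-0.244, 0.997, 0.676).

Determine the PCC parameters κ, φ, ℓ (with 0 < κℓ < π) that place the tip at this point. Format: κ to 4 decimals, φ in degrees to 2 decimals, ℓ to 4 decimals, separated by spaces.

ρ = √(x²+y²) = √(-0.244² + 0.997²) = 1.02642
φ = atan2(y, x) mod 360° = atan2(0.997, -0.244) = 103.7519°
|p|² = ρ² + z² = 1.02642² + 0.676² = 1.51052
κ = 2ρ / |p|² = 2×1.02642 / 1.51052 = 1.35903
θ = 2·atan2(ρ, z) = 2·atan2(1.02642, 0.676) = 1.97680 rad
ℓ = θ/κ = 1.97680/1.35903 = 1.45457

1.3590 103.75 1.4546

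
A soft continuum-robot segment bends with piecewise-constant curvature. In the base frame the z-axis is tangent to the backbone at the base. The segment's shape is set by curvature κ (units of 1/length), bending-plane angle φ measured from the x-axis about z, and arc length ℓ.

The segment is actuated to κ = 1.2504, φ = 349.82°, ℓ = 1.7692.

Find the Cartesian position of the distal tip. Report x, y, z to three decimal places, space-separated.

θ = κ·ℓ = 1.2504 × 1.7692 = 2.21221 rad
ρ = (1 − cos θ)/κ = (1 − -0.59833)/1.2504 = 1.27825
z = sin θ / κ = 0.80125/1.2504 = 0.64080
x = ρ cos φ = 1.27825 × cos(349.82°) = 1.25813
y = ρ sin φ = 1.27825 × sin(349.82°) = -0.22592

1.258 -0.226 0.641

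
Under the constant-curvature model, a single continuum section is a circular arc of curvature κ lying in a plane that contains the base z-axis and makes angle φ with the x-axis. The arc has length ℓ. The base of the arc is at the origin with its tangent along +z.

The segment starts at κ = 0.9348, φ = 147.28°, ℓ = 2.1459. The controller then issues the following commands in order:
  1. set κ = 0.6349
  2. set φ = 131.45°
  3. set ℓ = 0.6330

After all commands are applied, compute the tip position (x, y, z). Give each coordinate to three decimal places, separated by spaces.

initial: κ=0.9348, φ=147.28°, ℓ=2.1459
cmd 1: set κ=0.6349 → (κ,φ,ℓ)=(0.6349,147.28°,2.1459) → tip=(-1.0510,0.6753,1.5410)
cmd 2: set φ=131.45° → (κ,φ,ℓ)=(0.6349,131.45°,2.1459) → tip=(-0.8270,0.9363,1.5410)
cmd 3: set ℓ=0.6330 → (κ,φ,ℓ)=(0.6349,131.45°,0.6330) → tip=(-0.0831,0.0941,0.6161)

-0.083 0.094 0.616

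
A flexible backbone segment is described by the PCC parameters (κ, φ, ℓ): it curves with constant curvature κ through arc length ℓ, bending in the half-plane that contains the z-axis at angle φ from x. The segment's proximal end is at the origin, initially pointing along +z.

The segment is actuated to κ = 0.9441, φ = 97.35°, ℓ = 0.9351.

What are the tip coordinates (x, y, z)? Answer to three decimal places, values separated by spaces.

θ = κ·ℓ = 0.9441 × 0.9351 = 0.88283 rad
ρ = (1 − cos θ)/κ = (1 − 0.63497)/0.9441 = 0.38664
z = sin θ / κ = 0.77254/0.9441 = 0.81828
x = ρ cos φ = 0.38664 × cos(97.35°) = -0.04946
y = ρ sin φ = 0.38664 × sin(97.35°) = 0.38347

-0.049 0.383 0.818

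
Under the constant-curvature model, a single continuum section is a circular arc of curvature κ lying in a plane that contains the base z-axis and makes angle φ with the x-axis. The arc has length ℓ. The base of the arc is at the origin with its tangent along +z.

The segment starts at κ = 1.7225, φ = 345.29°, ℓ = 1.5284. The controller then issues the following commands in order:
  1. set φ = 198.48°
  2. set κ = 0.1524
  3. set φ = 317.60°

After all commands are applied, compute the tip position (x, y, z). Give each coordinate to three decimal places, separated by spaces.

initial: κ=1.7225, φ=345.29°, ℓ=1.5284
cmd 1: set φ=198.48° → (κ,φ,ℓ)=(1.7225,198.48°,1.5284) → tip=(-1.0315,-0.3447,0.2829)
cmd 2: set κ=0.1524 → (κ,φ,ℓ)=(0.1524,198.48°,1.5284) → tip=(-0.1681,-0.0562,1.5146)
cmd 3: set φ=317.60° → (κ,φ,ℓ)=(0.1524,317.60°,1.5284) → tip=(0.1309,-0.1195,1.5146)

0.131 -0.119 1.515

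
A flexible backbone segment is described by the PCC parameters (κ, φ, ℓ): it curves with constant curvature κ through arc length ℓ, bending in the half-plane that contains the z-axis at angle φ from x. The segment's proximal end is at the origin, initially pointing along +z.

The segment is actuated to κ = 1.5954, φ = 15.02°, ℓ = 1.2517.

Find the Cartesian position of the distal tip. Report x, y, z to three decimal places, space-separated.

0.856 0.230 0.571

θ = κ·ℓ = 1.5954 × 1.2517 = 1.99696 rad
ρ = (1 − cos θ)/κ = (1 − -0.41338)/1.5954 = 0.88591
z = sin θ / κ = 0.91056/1.5954 = 0.57074
x = ρ cos φ = 0.88591 × cos(15.02°) = 0.85564
y = ρ sin φ = 0.88591 × sin(15.02°) = 0.22959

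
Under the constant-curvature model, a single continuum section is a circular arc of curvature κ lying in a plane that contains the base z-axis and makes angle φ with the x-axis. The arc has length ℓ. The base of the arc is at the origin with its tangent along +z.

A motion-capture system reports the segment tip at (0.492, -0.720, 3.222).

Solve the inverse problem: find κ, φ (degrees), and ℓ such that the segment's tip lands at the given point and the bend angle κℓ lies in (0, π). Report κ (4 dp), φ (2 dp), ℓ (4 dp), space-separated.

ρ = √(x²+y²) = √(0.492² + -0.720²) = 0.87205
φ = atan2(y, x) mod 360° = atan2(-0.720, 0.492) = 304.3461°
|p|² = ρ² + z² = 0.87205² + 3.222² = 11.14175
κ = 2ρ / |p|² = 2×0.87205 / 11.14175 = 0.15654
θ = 2·atan2(ρ, z) = 2·atan2(0.87205, 3.222) = 0.52864 rad
ℓ = θ/κ = 0.52864/0.15654 = 3.37711

0.1565 304.35 3.3771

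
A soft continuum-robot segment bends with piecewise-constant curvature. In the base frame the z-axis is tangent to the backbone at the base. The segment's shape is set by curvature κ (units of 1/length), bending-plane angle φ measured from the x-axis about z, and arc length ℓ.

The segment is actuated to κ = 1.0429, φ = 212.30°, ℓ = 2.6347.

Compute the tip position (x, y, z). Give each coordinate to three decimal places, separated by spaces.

θ = κ·ℓ = 1.0429 × 2.6347 = 2.74773 rad
ρ = (1 − cos θ)/κ = (1 − -0.92343)/1.0429 = 1.84431
z = sin θ / κ = 0.38376/1.0429 = 0.36797
x = ρ cos φ = 1.84431 × cos(212.30°) = -1.55893
y = ρ sin φ = 1.84431 × sin(212.30°) = -0.98551

-1.559 -0.986 0.368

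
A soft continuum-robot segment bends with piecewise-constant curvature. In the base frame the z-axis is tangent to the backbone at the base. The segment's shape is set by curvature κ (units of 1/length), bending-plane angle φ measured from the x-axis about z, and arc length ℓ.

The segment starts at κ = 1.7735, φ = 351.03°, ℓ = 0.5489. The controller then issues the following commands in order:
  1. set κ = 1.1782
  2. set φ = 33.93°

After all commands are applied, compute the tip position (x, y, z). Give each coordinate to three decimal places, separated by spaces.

0.142 0.096 0.511

initial: κ=1.7735, φ=351.03°, ℓ=0.5489
cmd 1: set κ=1.1782 → (κ,φ,ℓ)=(1.1782,351.03°,0.5489) → tip=(0.1693,-0.0267,0.5114)
cmd 2: set φ=33.93° → (κ,φ,ℓ)=(1.1782,33.93°,0.5489) → tip=(0.1422,0.0957,0.5114)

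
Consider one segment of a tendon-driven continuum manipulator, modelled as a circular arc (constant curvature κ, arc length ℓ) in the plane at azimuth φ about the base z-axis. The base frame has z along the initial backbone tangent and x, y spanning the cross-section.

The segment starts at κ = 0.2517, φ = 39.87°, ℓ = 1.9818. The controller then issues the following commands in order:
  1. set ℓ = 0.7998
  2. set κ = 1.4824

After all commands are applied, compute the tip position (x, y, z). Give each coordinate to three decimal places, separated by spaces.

0.323 0.270 0.625

initial: κ=0.2517, φ=39.87°, ℓ=1.9818
cmd 1: set ℓ=0.7998 → (κ,φ,ℓ)=(0.2517,39.87°,0.7998) → tip=(0.0616,0.0514,0.7944)
cmd 2: set κ=1.4824 → (κ,φ,ℓ)=(1.4824,39.87°,0.7998) → tip=(0.3232,0.2700,0.6252)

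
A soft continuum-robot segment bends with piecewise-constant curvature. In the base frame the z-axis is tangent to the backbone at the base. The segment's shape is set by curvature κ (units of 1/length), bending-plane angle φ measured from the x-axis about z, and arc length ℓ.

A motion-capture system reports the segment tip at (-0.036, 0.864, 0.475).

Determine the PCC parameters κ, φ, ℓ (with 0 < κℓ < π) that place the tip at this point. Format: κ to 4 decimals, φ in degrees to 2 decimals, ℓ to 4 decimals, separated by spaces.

ρ = √(x²+y²) = √(-0.036² + 0.864²) = 0.86475
φ = atan2(y, x) mod 360° = atan2(0.864, -0.036) = 92.3859°
|p|² = ρ² + z² = 0.86475² + 0.475² = 0.97342
κ = 2ρ / |p|² = 2×0.86475 / 0.97342 = 1.77673
θ = 2·atan2(ρ, z) = 2·atan2(0.86475, 0.475) = 2.13699 rad
ℓ = θ/κ = 2.13699/1.77673 = 1.20277

1.7767 92.39 1.2028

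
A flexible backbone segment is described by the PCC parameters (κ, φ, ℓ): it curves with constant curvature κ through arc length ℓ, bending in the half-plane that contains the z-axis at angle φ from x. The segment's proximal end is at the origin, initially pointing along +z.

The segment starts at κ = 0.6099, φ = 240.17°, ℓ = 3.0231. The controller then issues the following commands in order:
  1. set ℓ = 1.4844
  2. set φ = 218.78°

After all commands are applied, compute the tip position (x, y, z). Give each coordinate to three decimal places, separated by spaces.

-0.489 -0.393 1.290

initial: κ=0.6099, φ=240.17°, ℓ=3.0231
cmd 1: set ℓ=1.4844 → (κ,φ,ℓ)=(0.6099,240.17°,1.4844) → tip=(-0.3120,-0.5442,1.2898)
cmd 2: set φ=218.78° → (κ,φ,ℓ)=(0.6099,218.78°,1.4844) → tip=(-0.4890,-0.3929,1.2898)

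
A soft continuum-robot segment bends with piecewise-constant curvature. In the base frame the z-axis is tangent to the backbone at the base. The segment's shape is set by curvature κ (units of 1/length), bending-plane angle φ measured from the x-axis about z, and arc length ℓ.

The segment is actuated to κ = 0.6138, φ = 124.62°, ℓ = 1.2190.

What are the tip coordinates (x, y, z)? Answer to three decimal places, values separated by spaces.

-0.247 0.358 1.108

θ = κ·ℓ = 0.6138 × 1.2190 = 0.74822 rad
ρ = (1 − cos θ)/κ = (1 − 0.73290)/0.6138 = 0.43516
z = sin θ / κ = 0.68034/0.6138 = 1.10840
x = ρ cos φ = 0.43516 × cos(124.62°) = -0.24723
y = ρ sin φ = 0.43516 × sin(124.62°) = 0.35811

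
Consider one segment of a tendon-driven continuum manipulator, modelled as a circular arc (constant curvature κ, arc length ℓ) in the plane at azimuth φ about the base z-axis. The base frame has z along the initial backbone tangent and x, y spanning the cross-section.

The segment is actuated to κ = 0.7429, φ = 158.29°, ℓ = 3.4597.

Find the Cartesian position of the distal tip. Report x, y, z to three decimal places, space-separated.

θ = κ·ℓ = 0.7429 × 3.4597 = 2.57021 rad
ρ = (1 − cos θ)/κ = (1 − -0.84115)/0.7429 = 2.47833
z = sin θ / κ = 0.54079/0.7429 = 0.72795
x = ρ cos φ = 2.47833 × cos(158.29°) = -2.30254
y = ρ sin φ = 2.47833 × sin(158.29°) = 0.91676

-2.303 0.917 0.728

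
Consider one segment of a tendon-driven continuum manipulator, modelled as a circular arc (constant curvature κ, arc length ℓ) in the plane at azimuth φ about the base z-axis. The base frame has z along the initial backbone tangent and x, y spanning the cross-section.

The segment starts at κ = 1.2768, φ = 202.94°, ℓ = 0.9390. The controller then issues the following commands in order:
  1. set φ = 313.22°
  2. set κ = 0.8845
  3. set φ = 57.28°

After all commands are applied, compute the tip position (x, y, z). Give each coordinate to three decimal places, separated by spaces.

initial: κ=1.2768, φ=202.94°, ℓ=0.9390
cmd 1: set φ=313.22° → (κ,φ,ℓ)=(1.2768,313.22°,0.9390) → tip=(0.3415,-0.3634,0.7297)
cmd 2: set κ=0.8845 → (κ,φ,ℓ)=(0.8845,313.22°,0.9390) → tip=(0.2520,-0.2682,0.8347)
cmd 3: set φ=57.28° → (κ,φ,ℓ)=(0.8845,57.28°,0.9390) → tip=(0.1989,0.3096,0.8347)

0.199 0.310 0.835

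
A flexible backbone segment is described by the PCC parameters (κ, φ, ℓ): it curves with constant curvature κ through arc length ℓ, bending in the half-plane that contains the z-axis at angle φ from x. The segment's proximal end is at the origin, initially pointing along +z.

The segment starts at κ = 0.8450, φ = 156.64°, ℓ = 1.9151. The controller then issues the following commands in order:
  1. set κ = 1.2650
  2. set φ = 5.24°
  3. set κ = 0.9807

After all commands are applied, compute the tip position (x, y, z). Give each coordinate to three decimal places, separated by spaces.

1.323 0.121 0.972

initial: κ=0.8450, φ=156.64°, ℓ=1.9151
cmd 1: set κ=1.2650 → (κ,φ,ℓ)=(1.2650,156.64°,1.9151) → tip=(-1.2718,0.5493,0.5207)
cmd 2: set φ=5.24° → (κ,φ,ℓ)=(1.2650,5.24°,1.9151) → tip=(1.3796,0.1265,0.5207)
cmd 3: set κ=0.9807 → (κ,φ,ℓ)=(0.9807,5.24°,1.9151) → tip=(1.3226,0.1213,0.9719)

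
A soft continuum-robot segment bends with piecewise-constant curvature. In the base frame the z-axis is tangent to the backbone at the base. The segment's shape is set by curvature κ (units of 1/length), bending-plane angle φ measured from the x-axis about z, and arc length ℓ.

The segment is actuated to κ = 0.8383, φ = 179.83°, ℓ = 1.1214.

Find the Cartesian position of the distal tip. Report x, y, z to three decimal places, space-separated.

-0.489 0.001 0.963

θ = κ·ℓ = 0.8383 × 1.1214 = 0.94007 rad
ρ = (1 − cos θ)/κ = (1 − 0.58973)/0.8383 = 0.48940
z = sin θ / κ = 0.80760/0.8383 = 0.96338
x = ρ cos φ = 0.48940 × cos(179.83°) = -0.48940
y = ρ sin φ = 0.48940 × sin(179.83°) = 0.00145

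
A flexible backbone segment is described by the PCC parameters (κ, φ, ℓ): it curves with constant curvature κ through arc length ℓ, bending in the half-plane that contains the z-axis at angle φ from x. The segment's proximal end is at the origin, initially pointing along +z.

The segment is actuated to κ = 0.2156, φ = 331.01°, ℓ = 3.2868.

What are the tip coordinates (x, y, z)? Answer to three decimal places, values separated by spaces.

0.977 -0.541 3.019

θ = κ·ℓ = 0.2156 × 3.2868 = 0.70863 rad
ρ = (1 − cos θ)/κ = (1 − 0.75925)/0.2156 = 1.11664
z = sin θ / κ = 0.65080/0.2156 = 3.01854
x = ρ cos φ = 1.11664 × cos(331.01°) = 0.97673
y = ρ sin φ = 1.11664 × sin(331.01°) = -0.54119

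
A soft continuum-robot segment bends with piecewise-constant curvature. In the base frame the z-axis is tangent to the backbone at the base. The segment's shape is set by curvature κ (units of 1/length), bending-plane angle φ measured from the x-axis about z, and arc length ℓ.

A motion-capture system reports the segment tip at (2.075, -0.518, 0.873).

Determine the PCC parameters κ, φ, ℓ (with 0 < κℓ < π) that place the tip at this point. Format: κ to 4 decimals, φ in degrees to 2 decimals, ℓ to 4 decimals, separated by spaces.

0.8016 345.98 2.9522

ρ = √(x²+y²) = √(2.075² + -0.518²) = 2.13868
φ = atan2(y, x) mod 360° = atan2(-0.518, 2.075) = 345.9832°
|p|² = ρ² + z² = 2.13868² + 0.873² = 5.33608
κ = 2ρ / |p|² = 2×2.13868 / 5.33608 = 0.80159
θ = 2·atan2(ρ, z) = 2·atan2(2.13868, 0.873) = 2.36649 rad
ℓ = θ/κ = 2.36649/0.80159 = 2.95224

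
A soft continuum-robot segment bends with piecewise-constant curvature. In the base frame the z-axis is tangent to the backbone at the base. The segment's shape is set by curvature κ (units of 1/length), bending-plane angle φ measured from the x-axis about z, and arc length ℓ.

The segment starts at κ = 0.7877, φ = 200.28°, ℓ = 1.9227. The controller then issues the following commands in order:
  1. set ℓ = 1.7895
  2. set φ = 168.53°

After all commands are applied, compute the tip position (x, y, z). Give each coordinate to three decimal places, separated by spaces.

initial: κ=0.7877, φ=200.28°, ℓ=1.9227
cmd 1: set ℓ=1.7895 → (κ,φ,ℓ)=(0.7877,200.28°,1.7895) → tip=(-0.9997,-0.3694,1.2531)
cmd 2: set φ=168.53° → (κ,φ,ℓ)=(0.7877,168.53°,1.7895) → tip=(-1.0445,0.2119,1.2531)

-1.044 0.212 1.253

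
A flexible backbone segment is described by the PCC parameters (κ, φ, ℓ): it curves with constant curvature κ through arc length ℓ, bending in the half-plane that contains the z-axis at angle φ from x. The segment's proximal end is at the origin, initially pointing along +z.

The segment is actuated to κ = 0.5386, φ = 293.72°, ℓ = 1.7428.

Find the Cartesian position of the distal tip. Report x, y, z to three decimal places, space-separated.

0.306 -0.695 1.498

θ = κ·ℓ = 0.5386 × 1.7428 = 0.93867 rad
ρ = (1 − cos θ)/κ = (1 − 0.59086)/0.5386 = 0.75964
z = sin θ / κ = 0.80677/0.5386 = 1.49791
x = ρ cos φ = 0.75964 × cos(293.72°) = 0.30558
y = ρ sin φ = 0.75964 × sin(293.72°) = -0.69546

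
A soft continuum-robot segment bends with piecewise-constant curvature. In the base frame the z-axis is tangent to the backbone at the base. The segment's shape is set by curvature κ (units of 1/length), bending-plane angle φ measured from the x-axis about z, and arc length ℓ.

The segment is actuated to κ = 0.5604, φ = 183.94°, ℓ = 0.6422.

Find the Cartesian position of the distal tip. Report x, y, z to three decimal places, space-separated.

-0.114 -0.008 0.628

θ = κ·ℓ = 0.5604 × 0.6422 = 0.35989 rad
ρ = (1 − cos θ)/κ = (1 − 0.93594)/0.5604 = 0.11432
z = sin θ / κ = 0.35217/0.5604 = 0.62843
x = ρ cos φ = 0.11432 × cos(183.94°) = -0.11405
y = ρ sin φ = 0.11432 × sin(183.94°) = -0.00786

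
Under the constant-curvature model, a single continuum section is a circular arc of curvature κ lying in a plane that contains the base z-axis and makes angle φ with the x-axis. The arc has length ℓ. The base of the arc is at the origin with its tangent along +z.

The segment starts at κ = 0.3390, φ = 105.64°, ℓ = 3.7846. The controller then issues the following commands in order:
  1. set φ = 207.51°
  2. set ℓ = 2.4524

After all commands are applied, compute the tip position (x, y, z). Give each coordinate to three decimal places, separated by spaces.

-0.853 -0.444 2.180

initial: κ=0.3390, φ=105.64°, ℓ=3.7846
cmd 1: set φ=207.51° → (κ,φ,ℓ)=(0.3390,207.51°,3.7846) → tip=(-1.8736,-0.9758,2.8285)
cmd 2: set ℓ=2.4524 → (κ,φ,ℓ)=(0.3390,207.51°,2.4524) → tip=(-0.8533,-0.4444,2.1795)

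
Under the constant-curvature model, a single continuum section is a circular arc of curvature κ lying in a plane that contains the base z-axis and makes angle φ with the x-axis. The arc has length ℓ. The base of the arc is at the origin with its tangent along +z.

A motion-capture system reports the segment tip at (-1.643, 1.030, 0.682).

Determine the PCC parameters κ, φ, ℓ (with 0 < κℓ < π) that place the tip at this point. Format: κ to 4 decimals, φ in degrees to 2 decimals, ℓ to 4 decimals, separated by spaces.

ρ = √(x²+y²) = √(-1.643² + 1.030²) = 1.93916
φ = atan2(y, x) mod 360° = atan2(1.030, -1.643) = 147.9163°
|p|² = ρ² + z² = 1.93916² + 0.682² = 4.22547
κ = 2ρ / |p|² = 2×1.93916 / 4.22547 = 0.91784
θ = 2·atan2(ρ, z) = 2·atan2(1.93916, 0.682) = 2.46522 rad
ℓ = θ/κ = 2.46522/0.91784 = 2.68588

0.9178 147.92 2.6859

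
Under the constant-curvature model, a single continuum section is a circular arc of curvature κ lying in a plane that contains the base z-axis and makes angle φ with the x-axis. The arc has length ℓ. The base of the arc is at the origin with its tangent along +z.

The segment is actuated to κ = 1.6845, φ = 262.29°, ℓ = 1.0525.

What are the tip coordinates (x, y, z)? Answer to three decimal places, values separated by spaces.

-0.096 -0.706 0.582

θ = κ·ℓ = 1.6845 × 1.0525 = 1.77294 rad
ρ = (1 − cos θ)/κ = (1 − -0.20077)/1.6845 = 0.71283
z = sin θ / κ = 0.97964/1.6845 = 0.58156
x = ρ cos φ = 0.71283 × cos(262.29°) = -0.09563
y = ρ sin φ = 0.71283 × sin(262.29°) = -0.70639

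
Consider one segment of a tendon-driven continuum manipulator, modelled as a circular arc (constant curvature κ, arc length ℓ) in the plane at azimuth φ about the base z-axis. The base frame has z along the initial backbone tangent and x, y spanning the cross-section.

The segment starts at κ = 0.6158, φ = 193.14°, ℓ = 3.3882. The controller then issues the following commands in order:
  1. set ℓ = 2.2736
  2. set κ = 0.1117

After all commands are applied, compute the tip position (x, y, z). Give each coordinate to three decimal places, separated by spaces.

-0.280 -0.065 2.249

initial: κ=0.6158, φ=193.14°, ℓ=3.3882
cmd 1: set ℓ=2.2736 → (κ,φ,ℓ)=(0.6158,193.14°,2.2736) → tip=(-1.3127,-0.3064,1.6003)
cmd 2: set κ=0.1117 → (κ,φ,ℓ)=(0.1117,193.14°,2.2736) → tip=(-0.2796,-0.0653,2.2492)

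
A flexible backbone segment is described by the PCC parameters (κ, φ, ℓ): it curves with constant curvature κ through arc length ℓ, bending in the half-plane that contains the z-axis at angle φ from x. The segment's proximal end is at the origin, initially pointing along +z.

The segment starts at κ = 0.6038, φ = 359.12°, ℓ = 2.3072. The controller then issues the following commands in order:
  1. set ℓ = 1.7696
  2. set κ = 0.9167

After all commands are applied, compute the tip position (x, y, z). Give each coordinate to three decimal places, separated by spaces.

initial: κ=0.6038, φ=359.12°, ℓ=2.3072
cmd 1: set ℓ=1.7696 → (κ,φ,ℓ)=(0.6038,359.12°,1.7696) → tip=(0.8587,-0.0132,1.4516)
cmd 2: set κ=0.9167 → (κ,φ,ℓ)=(0.9167,359.12°,1.7696) → tip=(1.1468,-0.0176,1.0894)

1.147 -0.018 1.089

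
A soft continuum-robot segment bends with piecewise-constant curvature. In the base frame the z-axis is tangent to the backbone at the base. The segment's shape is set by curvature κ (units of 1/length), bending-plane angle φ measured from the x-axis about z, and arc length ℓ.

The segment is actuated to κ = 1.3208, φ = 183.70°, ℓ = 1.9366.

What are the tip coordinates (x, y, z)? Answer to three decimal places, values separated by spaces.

θ = κ·ℓ = 1.3208 × 1.9366 = 2.55786 rad
ρ = (1 − cos θ)/κ = (1 − -0.83441)/1.3208 = 1.38886
z = sin θ / κ = 0.55114/1.3208 = 0.41728
x = ρ cos φ = 1.38886 × cos(183.70°) = -1.38597
y = ρ sin φ = 1.38886 × sin(183.70°) = -0.08963

-1.386 -0.090 0.417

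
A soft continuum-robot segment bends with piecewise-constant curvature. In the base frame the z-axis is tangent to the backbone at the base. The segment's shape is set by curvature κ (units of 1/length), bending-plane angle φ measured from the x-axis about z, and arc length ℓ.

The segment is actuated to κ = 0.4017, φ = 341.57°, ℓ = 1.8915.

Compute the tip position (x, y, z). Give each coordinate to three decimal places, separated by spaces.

θ = κ·ℓ = 0.4017 × 1.8915 = 0.75982 rad
ρ = (1 − cos θ)/κ = (1 − 0.72496)/0.4017 = 0.68468
z = sin θ / κ = 0.68879/0.4017 = 1.71468
x = ρ cos φ = 0.68468 × cos(341.57°) = 0.64957
y = ρ sin φ = 0.68468 × sin(341.57°) = -0.21646

0.650 -0.216 1.715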